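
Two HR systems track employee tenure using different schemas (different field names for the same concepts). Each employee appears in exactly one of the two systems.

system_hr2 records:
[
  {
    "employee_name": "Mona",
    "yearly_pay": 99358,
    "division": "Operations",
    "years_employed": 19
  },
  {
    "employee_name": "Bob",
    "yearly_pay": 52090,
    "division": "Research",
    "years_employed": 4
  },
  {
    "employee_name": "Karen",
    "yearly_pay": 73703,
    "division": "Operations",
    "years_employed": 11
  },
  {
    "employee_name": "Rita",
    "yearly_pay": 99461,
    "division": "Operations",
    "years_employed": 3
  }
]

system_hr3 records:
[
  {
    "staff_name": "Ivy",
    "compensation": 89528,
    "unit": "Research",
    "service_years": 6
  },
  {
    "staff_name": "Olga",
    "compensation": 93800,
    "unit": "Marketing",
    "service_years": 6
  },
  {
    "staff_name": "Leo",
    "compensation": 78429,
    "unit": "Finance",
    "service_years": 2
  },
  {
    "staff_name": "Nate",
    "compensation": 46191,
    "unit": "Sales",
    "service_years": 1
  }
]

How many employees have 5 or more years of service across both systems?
4

Reconcile schemas: "years_employed" (system_hr2) = "service_years" (system_hr3) = years of service

From system_hr2: 2 employees with >= 5 years
From system_hr3: 2 employees with >= 5 years

Total: 2 + 2 = 4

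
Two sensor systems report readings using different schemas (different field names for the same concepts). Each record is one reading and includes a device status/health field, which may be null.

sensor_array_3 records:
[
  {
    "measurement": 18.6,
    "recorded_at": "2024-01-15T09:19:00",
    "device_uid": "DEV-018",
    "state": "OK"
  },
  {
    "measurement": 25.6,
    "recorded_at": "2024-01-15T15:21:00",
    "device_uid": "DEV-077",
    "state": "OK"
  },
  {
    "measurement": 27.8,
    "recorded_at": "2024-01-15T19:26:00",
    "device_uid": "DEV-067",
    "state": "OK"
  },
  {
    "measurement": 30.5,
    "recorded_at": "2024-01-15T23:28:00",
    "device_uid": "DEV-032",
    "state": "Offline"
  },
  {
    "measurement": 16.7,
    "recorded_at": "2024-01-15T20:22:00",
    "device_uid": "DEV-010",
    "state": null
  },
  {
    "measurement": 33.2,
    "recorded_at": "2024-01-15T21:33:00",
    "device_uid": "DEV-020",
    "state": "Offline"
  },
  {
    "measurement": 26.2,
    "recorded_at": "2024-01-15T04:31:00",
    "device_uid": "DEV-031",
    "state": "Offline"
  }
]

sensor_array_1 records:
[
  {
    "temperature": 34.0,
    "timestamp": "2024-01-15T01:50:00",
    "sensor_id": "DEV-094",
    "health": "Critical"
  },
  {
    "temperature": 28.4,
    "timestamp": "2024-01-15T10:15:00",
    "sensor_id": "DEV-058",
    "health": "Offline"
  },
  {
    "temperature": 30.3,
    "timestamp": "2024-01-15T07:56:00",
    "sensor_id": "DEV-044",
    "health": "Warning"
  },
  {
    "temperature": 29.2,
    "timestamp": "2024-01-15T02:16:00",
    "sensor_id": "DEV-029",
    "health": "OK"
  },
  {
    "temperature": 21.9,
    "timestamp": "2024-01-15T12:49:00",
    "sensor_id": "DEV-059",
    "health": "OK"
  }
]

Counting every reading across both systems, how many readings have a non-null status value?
11

Schema mapping: "state" (sensor_array_3) = "health" (sensor_array_1) = status

Non-null in sensor_array_3: 6
Non-null in sensor_array_1: 5

Total non-null: 6 + 5 = 11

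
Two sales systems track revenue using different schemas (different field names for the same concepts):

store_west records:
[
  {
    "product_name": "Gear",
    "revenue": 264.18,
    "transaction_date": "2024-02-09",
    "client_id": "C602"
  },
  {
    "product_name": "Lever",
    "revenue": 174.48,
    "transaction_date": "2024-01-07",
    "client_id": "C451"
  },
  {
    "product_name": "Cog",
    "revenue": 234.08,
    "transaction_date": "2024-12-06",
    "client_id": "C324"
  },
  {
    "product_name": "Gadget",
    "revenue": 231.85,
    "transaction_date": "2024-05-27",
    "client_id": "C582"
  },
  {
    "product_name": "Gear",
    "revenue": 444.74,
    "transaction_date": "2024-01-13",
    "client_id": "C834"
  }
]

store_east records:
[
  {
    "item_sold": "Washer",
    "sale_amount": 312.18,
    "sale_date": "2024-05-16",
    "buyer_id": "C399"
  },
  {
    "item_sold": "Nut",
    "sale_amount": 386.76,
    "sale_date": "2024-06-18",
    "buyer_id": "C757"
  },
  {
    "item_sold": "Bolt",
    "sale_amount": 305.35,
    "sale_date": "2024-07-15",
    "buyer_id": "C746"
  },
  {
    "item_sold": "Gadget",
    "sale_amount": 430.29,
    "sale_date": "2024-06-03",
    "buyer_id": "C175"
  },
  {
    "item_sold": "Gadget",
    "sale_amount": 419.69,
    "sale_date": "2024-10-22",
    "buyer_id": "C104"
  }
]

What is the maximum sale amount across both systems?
444.74

Reconcile: "revenue" (store_west) = "sale_amount" (store_east) = sale amount

Maximum in store_west: 444.74
Maximum in store_east: 430.29

Overall maximum: max(444.74, 430.29) = 444.74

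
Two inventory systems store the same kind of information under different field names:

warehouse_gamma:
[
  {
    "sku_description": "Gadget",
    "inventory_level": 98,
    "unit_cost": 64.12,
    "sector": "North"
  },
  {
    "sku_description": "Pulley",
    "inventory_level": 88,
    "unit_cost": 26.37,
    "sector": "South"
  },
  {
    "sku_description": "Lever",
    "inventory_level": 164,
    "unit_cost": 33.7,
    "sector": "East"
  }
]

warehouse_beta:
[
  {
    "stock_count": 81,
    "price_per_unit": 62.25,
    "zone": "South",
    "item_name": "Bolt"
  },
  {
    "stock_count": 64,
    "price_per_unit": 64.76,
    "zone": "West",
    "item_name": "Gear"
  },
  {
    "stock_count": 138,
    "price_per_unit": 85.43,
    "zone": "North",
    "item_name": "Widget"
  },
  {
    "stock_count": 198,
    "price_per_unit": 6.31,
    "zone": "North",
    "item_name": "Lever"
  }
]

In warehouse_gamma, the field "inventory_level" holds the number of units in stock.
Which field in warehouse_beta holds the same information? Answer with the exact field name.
stock_count

In warehouse_gamma, "inventory_level" holds the number of units in stock.
The fields in warehouse_beta are: "stock_count", "price_per_unit", "zone", "item_name".
"stock_count" is the match: the name refers to the same concept and its values are whole-number counts (e.g. 81, 64).
The other fields ("price_per_unit", "zone", "item_name") hold different kinds of data.

So "inventory_level" in warehouse_gamma corresponds to "stock_count" in warehouse_beta.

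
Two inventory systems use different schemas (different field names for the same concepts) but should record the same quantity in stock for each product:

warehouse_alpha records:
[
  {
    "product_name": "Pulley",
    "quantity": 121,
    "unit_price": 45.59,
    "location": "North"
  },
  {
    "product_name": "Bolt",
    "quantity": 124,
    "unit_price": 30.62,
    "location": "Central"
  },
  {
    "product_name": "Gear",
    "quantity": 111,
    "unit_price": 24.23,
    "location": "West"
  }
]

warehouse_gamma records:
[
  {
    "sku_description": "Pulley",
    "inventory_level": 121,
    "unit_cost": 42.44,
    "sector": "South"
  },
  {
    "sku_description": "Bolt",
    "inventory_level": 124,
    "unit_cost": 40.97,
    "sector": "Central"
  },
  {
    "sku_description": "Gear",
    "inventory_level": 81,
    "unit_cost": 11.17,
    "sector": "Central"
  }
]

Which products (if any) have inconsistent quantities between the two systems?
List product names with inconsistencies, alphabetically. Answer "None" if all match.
Gear

Schema mappings:
- "product_name" (warehouse_alpha) = "sku_description" (warehouse_gamma) = product name
- "quantity" (warehouse_alpha) = "inventory_level" (warehouse_gamma) = quantity

Comparison:
  Pulley: 121 vs 121 - MATCH
  Bolt: 124 vs 124 - MATCH
  Gear: 111 vs 81 - MISMATCH

Products with inconsistencies: Gear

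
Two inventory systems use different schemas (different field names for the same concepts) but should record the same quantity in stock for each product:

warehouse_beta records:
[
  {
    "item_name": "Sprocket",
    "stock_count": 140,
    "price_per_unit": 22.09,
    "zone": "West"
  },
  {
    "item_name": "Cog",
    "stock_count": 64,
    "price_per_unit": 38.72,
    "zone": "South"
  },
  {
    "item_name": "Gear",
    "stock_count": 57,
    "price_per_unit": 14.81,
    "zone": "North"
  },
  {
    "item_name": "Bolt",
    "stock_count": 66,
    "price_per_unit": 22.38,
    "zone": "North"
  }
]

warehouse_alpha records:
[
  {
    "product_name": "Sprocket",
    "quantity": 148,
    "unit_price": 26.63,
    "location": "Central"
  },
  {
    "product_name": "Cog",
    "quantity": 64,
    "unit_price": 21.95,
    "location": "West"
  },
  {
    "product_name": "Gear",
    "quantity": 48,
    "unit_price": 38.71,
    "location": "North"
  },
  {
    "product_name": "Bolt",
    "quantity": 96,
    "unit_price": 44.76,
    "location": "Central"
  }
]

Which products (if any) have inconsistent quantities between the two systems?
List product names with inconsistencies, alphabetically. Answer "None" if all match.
Bolt, Gear, Sprocket

Schema mappings:
- "item_name" (warehouse_beta) = "product_name" (warehouse_alpha) = product name
- "stock_count" (warehouse_beta) = "quantity" (warehouse_alpha) = quantity

Comparison:
  Sprocket: 140 vs 148 - MISMATCH
  Cog: 64 vs 64 - MATCH
  Gear: 57 vs 48 - MISMATCH
  Bolt: 66 vs 96 - MISMATCH

Products with inconsistencies: Bolt, Gear, Sprocket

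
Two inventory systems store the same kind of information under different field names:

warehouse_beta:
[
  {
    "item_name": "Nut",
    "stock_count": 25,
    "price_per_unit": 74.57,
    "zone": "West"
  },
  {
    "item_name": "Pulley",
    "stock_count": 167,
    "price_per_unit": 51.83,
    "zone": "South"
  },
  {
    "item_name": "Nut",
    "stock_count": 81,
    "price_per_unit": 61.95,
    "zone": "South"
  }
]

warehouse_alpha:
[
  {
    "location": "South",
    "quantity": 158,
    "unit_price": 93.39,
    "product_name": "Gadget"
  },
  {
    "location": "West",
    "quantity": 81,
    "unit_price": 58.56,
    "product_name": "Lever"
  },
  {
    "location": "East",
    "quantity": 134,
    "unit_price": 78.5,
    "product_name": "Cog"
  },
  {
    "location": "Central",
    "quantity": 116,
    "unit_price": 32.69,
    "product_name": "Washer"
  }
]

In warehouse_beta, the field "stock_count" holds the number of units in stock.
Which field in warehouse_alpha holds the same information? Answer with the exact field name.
quantity

In warehouse_beta, "stock_count" holds the number of units in stock.
The fields in warehouse_alpha are: "location", "quantity", "unit_price", "product_name".
"quantity" is the match: the name refers to the same concept and its values are whole-number counts (e.g. 158, 81).
The other fields ("location", "unit_price", "product_name") hold different kinds of data.

So "stock_count" in warehouse_beta corresponds to "quantity" in warehouse_alpha.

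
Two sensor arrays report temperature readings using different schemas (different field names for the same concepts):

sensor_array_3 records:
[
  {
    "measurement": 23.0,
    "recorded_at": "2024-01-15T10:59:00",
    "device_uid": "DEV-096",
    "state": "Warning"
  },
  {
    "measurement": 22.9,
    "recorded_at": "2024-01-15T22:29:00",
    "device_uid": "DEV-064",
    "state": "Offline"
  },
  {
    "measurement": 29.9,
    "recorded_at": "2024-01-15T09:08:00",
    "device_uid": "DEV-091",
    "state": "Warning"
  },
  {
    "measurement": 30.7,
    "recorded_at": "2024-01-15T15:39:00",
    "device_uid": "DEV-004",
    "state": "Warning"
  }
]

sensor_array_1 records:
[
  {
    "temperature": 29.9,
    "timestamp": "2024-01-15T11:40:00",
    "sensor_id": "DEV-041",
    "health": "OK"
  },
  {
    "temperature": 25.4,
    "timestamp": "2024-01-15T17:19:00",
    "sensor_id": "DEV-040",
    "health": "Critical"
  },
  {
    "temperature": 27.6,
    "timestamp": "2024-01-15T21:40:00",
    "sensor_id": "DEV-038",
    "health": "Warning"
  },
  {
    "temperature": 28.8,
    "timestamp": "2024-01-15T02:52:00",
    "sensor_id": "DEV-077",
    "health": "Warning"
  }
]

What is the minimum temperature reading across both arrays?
22.9

Schema mapping: "measurement" (sensor_array_3) = "temperature" (sensor_array_1) = temperature reading

Minimum in sensor_array_3: 22.9
Minimum in sensor_array_1: 25.4

Overall minimum: min(22.9, 25.4) = 22.9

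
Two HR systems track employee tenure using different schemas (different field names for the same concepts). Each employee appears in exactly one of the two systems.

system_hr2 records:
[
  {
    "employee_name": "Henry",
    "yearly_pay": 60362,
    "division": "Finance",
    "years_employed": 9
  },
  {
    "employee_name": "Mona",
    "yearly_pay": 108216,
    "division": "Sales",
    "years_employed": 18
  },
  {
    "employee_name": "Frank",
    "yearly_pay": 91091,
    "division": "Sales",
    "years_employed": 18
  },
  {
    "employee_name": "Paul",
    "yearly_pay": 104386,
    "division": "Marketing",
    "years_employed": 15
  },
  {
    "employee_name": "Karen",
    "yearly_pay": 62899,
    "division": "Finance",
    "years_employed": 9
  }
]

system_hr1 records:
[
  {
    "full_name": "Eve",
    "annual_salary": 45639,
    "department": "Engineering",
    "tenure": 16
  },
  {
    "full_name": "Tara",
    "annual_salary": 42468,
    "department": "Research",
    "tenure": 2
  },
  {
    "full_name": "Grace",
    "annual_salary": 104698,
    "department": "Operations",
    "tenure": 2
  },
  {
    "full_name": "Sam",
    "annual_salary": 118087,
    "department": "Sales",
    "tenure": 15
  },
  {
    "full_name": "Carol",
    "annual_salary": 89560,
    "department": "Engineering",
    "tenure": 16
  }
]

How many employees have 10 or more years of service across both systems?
6

Reconcile schemas: "years_employed" (system_hr2) = "tenure" (system_hr1) = years of service

From system_hr2: 3 employees with >= 10 years
From system_hr1: 3 employees with >= 10 years

Total: 3 + 3 = 6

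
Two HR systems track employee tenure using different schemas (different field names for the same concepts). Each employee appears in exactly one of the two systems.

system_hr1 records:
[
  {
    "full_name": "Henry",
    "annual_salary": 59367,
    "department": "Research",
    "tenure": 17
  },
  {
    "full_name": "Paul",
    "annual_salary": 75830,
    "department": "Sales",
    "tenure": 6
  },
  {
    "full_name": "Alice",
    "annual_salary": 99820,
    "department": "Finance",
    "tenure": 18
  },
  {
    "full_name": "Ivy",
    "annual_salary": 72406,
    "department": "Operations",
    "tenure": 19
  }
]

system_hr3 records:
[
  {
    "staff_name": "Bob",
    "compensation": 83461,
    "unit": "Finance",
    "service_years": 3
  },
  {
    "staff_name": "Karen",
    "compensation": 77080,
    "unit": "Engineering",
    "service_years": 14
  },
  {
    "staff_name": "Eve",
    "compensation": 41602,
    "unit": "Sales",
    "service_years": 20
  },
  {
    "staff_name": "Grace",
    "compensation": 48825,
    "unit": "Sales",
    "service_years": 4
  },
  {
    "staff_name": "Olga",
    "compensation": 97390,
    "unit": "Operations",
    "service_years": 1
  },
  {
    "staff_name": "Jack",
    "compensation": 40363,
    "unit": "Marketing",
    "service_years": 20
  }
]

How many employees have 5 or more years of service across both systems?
7

Reconcile schemas: "tenure" (system_hr1) = "service_years" (system_hr3) = years of service

From system_hr1: 4 employees with >= 5 years
From system_hr3: 3 employees with >= 5 years

Total: 4 + 3 = 7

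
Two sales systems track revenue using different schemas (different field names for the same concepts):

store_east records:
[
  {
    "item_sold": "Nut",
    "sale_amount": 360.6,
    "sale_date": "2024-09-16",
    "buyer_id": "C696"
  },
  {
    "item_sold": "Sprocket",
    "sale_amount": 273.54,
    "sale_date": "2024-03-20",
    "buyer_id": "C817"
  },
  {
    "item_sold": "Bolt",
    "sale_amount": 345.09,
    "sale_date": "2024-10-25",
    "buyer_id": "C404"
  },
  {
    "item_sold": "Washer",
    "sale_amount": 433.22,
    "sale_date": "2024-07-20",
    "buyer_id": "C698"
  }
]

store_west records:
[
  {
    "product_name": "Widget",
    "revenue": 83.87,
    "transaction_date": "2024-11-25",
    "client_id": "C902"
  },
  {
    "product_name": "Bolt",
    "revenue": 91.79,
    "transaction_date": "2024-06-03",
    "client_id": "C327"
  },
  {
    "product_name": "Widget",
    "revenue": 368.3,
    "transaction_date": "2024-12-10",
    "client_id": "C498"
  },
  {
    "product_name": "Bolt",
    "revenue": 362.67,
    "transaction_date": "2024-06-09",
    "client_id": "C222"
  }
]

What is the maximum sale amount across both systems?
433.22

Reconcile: "sale_amount" (store_east) = "revenue" (store_west) = sale amount

Maximum in store_east: 433.22
Maximum in store_west: 368.3

Overall maximum: max(433.22, 368.3) = 433.22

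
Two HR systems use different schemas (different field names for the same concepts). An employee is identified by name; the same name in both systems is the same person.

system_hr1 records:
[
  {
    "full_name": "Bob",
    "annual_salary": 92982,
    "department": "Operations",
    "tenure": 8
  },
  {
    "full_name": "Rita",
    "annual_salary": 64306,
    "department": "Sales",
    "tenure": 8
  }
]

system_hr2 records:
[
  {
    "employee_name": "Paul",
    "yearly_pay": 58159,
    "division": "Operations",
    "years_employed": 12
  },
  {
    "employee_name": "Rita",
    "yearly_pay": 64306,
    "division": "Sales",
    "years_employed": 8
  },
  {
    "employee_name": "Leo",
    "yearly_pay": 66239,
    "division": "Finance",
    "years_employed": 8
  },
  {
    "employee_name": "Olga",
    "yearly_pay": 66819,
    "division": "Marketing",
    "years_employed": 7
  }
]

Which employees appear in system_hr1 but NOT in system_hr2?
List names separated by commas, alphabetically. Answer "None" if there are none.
Bob

Schema mapping: "full_name" (system_hr1) = "employee_name" (system_hr2) = employee name

Names in system_hr1: ['Bob', 'Rita']
Names in system_hr2: ['Leo', 'Olga', 'Paul', 'Rita']

In system_hr1 but not system_hr2: ['Bob']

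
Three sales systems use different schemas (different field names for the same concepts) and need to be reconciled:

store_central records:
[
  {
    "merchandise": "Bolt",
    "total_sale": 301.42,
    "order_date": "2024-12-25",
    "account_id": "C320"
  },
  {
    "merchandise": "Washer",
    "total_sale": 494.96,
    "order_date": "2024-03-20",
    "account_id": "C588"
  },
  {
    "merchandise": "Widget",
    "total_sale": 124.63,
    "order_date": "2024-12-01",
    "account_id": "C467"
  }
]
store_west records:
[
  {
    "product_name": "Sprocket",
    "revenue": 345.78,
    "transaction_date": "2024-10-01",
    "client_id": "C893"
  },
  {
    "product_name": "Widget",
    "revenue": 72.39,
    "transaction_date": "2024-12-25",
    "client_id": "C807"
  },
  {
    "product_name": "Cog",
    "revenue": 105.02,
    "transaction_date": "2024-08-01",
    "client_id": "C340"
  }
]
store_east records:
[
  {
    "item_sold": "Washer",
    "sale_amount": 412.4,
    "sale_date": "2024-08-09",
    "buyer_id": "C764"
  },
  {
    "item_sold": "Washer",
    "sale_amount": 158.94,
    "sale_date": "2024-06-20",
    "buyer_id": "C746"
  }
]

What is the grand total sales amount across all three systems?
2015.54

Schema reconciliation - all amount fields map to sale amount:

store_central (total_sale): 921.01
store_west (revenue): 523.19
store_east (sale_amount): 571.34

Grand total: 2015.54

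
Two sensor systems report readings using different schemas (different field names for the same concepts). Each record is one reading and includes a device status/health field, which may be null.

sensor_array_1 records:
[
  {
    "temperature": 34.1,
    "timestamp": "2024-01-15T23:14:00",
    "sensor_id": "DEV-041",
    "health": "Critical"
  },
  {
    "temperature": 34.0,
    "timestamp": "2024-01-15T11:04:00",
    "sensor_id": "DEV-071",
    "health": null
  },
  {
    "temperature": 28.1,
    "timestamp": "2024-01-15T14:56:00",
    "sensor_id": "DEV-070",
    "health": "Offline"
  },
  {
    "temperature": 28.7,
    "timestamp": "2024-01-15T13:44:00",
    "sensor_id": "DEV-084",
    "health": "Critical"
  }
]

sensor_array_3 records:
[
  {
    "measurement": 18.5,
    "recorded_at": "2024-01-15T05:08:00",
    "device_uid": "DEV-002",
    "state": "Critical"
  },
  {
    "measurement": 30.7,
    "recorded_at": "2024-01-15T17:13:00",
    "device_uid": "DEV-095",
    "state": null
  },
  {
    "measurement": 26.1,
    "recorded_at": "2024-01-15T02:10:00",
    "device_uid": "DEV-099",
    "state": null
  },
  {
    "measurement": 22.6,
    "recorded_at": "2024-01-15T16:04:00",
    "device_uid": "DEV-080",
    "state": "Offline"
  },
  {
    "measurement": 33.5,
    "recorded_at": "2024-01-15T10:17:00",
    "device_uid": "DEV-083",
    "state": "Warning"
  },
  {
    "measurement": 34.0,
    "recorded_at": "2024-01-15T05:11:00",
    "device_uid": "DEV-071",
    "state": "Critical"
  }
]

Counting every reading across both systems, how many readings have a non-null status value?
7

Schema mapping: "health" (sensor_array_1) = "state" (sensor_array_3) = status

Non-null in sensor_array_1: 3
Non-null in sensor_array_3: 4

Total non-null: 3 + 4 = 7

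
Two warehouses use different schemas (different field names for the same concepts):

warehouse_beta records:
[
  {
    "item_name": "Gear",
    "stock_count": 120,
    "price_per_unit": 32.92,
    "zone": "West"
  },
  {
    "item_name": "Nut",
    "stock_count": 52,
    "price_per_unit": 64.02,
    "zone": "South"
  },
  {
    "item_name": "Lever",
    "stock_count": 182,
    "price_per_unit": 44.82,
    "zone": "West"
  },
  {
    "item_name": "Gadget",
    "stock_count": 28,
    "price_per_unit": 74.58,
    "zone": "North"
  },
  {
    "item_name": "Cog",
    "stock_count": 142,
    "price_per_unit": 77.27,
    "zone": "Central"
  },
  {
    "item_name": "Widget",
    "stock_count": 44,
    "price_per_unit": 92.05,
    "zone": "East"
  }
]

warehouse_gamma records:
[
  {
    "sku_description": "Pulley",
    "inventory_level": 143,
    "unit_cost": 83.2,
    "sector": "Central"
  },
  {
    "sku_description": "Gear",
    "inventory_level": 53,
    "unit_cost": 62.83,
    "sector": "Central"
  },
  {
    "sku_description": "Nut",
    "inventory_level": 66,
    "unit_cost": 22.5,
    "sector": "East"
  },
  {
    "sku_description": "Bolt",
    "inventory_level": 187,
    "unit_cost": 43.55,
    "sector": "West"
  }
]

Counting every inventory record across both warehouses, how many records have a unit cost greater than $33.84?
8

Schema mapping: "price_per_unit" (warehouse_beta) = "unit_cost" (warehouse_gamma) = unit cost

Records > $33.84 in warehouse_beta: 5
Records > $33.84 in warehouse_gamma: 3

Total count: 5 + 3 = 8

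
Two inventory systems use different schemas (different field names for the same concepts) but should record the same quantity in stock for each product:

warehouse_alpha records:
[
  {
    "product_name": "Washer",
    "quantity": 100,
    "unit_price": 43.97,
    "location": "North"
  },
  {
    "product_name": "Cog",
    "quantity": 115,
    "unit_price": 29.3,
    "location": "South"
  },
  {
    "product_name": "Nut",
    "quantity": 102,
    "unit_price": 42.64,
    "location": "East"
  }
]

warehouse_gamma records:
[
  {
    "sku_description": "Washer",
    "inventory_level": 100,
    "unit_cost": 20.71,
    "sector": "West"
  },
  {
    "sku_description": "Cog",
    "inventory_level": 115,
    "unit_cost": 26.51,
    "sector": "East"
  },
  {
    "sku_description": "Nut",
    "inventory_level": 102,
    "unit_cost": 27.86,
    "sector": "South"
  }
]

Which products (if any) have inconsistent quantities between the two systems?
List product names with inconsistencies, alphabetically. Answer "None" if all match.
None

Schema mappings:
- "product_name" (warehouse_alpha) = "sku_description" (warehouse_gamma) = product name
- "quantity" (warehouse_alpha) = "inventory_level" (warehouse_gamma) = quantity

Comparison:
  Washer: 100 vs 100 - MATCH
  Cog: 115 vs 115 - MATCH
  Nut: 102 vs 102 - MATCH

Products with inconsistencies: None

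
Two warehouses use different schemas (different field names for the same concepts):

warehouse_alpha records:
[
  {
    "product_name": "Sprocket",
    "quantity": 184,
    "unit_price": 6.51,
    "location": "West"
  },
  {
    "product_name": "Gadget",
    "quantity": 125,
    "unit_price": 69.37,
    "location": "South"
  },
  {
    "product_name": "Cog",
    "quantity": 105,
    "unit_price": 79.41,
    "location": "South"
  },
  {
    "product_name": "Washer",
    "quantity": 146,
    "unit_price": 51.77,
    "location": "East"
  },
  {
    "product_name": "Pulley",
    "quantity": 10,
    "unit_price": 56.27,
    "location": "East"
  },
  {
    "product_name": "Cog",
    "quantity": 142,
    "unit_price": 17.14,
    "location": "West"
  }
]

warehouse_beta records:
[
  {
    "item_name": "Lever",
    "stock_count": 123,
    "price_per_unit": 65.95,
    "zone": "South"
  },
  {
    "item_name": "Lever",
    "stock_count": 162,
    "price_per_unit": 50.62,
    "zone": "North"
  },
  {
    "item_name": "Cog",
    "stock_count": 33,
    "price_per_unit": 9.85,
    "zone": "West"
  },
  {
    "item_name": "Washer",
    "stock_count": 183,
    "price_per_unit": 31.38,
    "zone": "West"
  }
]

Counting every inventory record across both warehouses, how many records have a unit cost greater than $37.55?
6

Schema mapping: "unit_price" (warehouse_alpha) = "price_per_unit" (warehouse_beta) = unit cost

Records > $37.55 in warehouse_alpha: 4
Records > $37.55 in warehouse_beta: 2

Total count: 4 + 2 = 6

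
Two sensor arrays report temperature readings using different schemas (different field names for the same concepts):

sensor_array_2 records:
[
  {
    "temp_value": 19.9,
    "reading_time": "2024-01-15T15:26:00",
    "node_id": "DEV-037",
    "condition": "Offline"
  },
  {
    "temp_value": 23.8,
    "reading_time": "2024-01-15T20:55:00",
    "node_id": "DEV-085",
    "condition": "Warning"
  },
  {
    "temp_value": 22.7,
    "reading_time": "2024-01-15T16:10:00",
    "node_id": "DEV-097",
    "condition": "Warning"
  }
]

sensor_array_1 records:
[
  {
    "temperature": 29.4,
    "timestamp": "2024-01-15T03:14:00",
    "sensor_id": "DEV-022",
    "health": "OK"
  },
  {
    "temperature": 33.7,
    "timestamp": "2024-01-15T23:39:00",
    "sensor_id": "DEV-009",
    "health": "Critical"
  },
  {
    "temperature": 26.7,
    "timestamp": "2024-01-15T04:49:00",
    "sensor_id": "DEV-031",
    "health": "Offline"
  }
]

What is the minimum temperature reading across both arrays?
19.9

Schema mapping: "temp_value" (sensor_array_2) = "temperature" (sensor_array_1) = temperature reading

Minimum in sensor_array_2: 19.9
Minimum in sensor_array_1: 26.7

Overall minimum: min(19.9, 26.7) = 19.9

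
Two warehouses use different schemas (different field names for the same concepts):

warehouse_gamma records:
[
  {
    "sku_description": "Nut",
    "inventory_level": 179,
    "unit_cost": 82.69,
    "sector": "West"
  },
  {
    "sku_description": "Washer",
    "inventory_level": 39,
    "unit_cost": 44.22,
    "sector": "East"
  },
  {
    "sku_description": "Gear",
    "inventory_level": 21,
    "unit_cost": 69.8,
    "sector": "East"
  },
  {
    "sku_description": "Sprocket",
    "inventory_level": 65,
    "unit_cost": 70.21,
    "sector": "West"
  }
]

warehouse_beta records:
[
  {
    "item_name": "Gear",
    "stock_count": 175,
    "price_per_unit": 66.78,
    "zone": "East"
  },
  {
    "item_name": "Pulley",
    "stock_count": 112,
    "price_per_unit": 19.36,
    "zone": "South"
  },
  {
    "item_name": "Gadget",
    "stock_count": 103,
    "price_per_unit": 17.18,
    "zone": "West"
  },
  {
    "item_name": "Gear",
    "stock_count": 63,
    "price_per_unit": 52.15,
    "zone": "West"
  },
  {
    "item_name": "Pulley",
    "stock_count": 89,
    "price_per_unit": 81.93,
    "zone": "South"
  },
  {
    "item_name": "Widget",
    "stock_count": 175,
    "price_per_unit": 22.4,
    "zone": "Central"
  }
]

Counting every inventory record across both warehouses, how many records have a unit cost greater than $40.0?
7

Schema mapping: "unit_cost" (warehouse_gamma) = "price_per_unit" (warehouse_beta) = unit cost

Records > $40.0 in warehouse_gamma: 4
Records > $40.0 in warehouse_beta: 3

Total count: 4 + 3 = 7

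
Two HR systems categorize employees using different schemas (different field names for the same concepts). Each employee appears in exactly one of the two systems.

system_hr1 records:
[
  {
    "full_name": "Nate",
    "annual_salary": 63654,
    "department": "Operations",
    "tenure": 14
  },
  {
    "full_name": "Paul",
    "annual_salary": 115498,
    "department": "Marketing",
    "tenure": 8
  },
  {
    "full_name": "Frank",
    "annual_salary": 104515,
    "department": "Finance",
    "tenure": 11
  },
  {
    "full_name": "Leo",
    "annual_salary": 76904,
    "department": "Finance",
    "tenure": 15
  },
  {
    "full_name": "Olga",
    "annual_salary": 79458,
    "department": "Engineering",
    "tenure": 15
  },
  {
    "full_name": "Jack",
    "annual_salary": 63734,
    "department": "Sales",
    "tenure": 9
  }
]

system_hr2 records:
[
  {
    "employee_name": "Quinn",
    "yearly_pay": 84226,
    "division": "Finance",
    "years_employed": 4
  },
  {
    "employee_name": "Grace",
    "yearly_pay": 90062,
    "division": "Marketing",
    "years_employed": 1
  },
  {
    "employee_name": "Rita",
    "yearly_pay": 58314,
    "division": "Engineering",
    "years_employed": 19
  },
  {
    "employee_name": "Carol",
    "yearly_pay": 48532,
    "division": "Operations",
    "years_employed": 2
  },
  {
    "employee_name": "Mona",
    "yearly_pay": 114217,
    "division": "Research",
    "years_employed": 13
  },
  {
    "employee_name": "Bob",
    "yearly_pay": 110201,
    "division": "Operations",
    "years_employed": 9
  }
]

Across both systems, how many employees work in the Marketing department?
2

Schema mapping: "department" (system_hr1) = "division" (system_hr2) = department

Marketing employees in system_hr1: 1
Marketing employees in system_hr2: 1

Total in Marketing: 1 + 1 = 2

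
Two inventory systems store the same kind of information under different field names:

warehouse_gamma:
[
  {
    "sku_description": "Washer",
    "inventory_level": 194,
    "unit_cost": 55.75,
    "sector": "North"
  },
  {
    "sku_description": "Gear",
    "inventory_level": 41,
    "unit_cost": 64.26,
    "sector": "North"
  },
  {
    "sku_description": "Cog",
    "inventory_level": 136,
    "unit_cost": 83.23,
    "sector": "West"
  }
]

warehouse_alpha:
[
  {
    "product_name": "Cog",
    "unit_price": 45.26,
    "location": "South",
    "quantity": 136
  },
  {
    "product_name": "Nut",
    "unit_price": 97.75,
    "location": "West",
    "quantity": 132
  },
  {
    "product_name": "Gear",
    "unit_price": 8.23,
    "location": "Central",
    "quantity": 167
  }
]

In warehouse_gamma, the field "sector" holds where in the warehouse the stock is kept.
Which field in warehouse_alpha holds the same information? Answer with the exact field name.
location

In warehouse_gamma, "sector" holds where in the warehouse the stock is kept.
The fields in warehouse_alpha are: "product_name", "unit_price", "location", "quantity".
"location" is the match: the name refers to the same concept and its values are area labels (e.g. 'Central', 'South').
The other fields ("product_name", "unit_price", "quantity") hold different kinds of data.

So "sector" in warehouse_gamma corresponds to "location" in warehouse_alpha.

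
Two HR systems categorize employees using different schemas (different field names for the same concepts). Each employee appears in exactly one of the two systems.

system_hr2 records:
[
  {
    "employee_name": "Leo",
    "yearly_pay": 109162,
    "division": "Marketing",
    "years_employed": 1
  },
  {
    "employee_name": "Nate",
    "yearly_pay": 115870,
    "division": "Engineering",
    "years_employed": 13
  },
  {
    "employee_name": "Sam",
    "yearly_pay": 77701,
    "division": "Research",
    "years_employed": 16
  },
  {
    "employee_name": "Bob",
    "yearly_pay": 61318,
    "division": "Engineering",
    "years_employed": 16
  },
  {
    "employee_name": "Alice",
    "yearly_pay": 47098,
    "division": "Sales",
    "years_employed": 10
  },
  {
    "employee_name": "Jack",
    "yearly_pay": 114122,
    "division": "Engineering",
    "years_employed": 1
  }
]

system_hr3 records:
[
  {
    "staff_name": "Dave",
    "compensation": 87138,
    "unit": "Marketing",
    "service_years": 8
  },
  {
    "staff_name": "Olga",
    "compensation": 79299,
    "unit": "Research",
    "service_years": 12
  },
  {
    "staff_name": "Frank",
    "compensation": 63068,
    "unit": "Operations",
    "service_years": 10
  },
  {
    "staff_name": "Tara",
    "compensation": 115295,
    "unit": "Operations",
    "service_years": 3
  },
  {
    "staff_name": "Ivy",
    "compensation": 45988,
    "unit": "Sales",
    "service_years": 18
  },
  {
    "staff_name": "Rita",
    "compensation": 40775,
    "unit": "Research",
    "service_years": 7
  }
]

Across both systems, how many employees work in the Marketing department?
2

Schema mapping: "division" (system_hr2) = "unit" (system_hr3) = department

Marketing employees in system_hr2: 1
Marketing employees in system_hr3: 1

Total in Marketing: 1 + 1 = 2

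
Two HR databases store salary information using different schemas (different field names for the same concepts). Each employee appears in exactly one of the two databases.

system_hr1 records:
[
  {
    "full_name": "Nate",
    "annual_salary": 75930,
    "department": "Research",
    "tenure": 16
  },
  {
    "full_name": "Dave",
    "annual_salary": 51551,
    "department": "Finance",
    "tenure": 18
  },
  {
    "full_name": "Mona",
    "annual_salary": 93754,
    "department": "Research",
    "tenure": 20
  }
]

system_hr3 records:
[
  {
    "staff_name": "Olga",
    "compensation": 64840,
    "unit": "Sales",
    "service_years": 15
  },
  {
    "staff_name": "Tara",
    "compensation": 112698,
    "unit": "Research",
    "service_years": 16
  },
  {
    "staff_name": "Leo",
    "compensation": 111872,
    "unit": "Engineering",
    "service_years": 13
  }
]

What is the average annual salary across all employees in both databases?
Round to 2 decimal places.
85107.50

Schema mapping: "annual_salary" (system_hr1) = "compensation" (system_hr3) = annual salary

All salaries: [75930, 51551, 93754, 64840, 112698, 111872]
Sum: 510645
Count: 6
Average: 510645 / 6 = 85107.50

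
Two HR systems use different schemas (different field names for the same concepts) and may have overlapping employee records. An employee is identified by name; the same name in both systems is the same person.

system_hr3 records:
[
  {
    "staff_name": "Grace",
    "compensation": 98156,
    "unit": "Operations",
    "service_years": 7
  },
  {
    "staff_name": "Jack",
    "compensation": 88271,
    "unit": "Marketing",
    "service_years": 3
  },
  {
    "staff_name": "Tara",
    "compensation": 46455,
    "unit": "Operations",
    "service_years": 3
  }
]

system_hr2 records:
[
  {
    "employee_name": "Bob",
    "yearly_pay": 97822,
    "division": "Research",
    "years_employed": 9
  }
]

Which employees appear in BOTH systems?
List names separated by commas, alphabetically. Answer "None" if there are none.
None

Schema mapping: "staff_name" (system_hr3) = "employee_name" (system_hr2) = employee name

Names in system_hr3: ['Grace', 'Jack', 'Tara']
Names in system_hr2: ['Bob']

Intersection: None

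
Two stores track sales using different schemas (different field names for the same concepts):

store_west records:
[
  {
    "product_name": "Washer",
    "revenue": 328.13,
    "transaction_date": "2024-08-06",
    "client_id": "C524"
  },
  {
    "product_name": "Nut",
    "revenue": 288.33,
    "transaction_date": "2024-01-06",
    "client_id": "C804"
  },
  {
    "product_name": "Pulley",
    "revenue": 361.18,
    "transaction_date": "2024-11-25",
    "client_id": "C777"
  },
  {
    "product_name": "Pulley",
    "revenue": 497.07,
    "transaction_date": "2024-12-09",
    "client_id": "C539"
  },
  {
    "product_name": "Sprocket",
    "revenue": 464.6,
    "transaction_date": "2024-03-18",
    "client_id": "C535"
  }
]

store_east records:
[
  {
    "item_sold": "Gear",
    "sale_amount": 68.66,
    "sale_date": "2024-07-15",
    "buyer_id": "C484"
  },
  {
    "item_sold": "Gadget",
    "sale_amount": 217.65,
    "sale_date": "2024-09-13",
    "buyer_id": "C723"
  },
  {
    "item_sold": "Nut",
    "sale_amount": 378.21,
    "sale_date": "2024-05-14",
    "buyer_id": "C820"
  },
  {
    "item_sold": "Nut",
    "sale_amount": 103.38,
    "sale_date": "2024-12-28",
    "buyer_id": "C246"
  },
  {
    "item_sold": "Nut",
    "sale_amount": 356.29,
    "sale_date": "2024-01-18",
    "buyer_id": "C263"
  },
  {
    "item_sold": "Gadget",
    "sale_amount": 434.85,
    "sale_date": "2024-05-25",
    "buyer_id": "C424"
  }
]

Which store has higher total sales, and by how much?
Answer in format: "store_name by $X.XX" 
store_west by $380.27

Schema mapping: "revenue" (store_west) = "sale_amount" (store_east) = sale amount

Total for store_west: 1939.31
Total for store_east: 1559.04

Difference: |1939.31 - 1559.04| = 380.27
store_west has higher sales by $380.27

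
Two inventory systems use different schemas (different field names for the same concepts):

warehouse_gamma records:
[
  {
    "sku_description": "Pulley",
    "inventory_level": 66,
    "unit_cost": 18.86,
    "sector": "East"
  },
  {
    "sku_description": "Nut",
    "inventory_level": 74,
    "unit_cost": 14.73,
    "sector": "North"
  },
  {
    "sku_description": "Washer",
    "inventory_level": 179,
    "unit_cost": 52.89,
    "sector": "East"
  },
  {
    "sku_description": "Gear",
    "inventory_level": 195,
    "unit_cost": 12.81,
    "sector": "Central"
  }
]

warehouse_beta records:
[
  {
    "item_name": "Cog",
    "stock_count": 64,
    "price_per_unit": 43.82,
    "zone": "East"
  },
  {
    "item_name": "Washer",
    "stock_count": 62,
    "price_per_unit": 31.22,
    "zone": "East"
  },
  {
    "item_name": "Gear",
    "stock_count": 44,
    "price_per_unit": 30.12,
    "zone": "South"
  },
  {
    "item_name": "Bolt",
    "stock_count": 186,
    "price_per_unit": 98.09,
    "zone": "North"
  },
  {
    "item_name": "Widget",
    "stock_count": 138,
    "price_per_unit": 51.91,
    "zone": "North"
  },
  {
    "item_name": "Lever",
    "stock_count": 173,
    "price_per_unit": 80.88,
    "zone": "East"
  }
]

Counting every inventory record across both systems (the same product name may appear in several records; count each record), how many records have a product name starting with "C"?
1

Schema mapping: "sku_description" (warehouse_gamma) = "item_name" (warehouse_beta) = product name

Records with product name starting with "C" in warehouse_gamma: 0
Records with product name starting with "C" in warehouse_beta: 1

Total: 0 + 1 = 1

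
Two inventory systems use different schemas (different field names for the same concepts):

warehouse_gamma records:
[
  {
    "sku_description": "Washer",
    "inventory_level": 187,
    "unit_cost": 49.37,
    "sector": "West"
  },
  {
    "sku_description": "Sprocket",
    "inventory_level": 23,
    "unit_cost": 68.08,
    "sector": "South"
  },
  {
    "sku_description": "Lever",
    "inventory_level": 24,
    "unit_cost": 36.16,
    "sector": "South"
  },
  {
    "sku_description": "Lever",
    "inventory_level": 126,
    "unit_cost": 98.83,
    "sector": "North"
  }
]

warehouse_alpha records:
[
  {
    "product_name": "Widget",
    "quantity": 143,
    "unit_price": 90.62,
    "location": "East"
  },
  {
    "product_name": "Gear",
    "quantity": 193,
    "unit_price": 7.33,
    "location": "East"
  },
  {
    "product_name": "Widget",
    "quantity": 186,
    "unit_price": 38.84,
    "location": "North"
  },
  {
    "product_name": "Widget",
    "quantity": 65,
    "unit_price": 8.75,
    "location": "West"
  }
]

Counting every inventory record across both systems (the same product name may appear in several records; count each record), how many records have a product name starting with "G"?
1

Schema mapping: "sku_description" (warehouse_gamma) = "product_name" (warehouse_alpha) = product name

Records with product name starting with "G" in warehouse_gamma: 0
Records with product name starting with "G" in warehouse_alpha: 1

Total: 0 + 1 = 1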